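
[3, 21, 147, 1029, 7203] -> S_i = 3*7^i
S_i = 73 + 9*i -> [73, 82, 91, 100, 109]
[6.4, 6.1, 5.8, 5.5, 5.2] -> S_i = 6.40 + -0.30*i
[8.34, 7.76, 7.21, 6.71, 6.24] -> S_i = 8.34*0.93^i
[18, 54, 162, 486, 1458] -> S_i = 18*3^i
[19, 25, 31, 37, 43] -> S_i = 19 + 6*i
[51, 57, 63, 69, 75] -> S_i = 51 + 6*i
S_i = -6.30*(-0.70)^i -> [-6.3, 4.41, -3.09, 2.16, -1.51]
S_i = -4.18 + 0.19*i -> [-4.18, -3.99, -3.8, -3.61, -3.42]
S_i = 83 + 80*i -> [83, 163, 243, 323, 403]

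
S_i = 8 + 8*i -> [8, 16, 24, 32, 40]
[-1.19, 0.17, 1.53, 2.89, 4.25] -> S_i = -1.19 + 1.36*i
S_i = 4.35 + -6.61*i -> [4.35, -2.26, -8.87, -15.48, -22.09]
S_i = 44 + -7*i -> [44, 37, 30, 23, 16]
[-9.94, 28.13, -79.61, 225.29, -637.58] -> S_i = -9.94*(-2.83)^i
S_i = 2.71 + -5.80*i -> [2.71, -3.09, -8.89, -14.69, -20.49]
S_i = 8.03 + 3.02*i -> [8.03, 11.05, 14.07, 17.09, 20.11]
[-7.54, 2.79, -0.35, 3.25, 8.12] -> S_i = Random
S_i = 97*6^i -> [97, 582, 3492, 20952, 125712]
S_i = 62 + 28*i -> [62, 90, 118, 146, 174]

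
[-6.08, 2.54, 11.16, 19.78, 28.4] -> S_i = -6.08 + 8.62*i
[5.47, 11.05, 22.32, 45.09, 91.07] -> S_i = 5.47*2.02^i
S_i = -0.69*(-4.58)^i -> [-0.69, 3.16, -14.47, 66.29, -303.61]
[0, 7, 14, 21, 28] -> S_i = 0 + 7*i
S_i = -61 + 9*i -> [-61, -52, -43, -34, -25]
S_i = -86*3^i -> [-86, -258, -774, -2322, -6966]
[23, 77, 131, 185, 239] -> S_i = 23 + 54*i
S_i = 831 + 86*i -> [831, 917, 1003, 1089, 1175]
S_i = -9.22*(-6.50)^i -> [-9.22, 59.93, -389.54, 2532.04, -16458.28]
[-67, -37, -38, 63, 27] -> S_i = Random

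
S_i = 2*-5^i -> [2, -10, 50, -250, 1250]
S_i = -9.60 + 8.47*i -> [-9.6, -1.13, 7.34, 15.81, 24.28]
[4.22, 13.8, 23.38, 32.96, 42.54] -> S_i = 4.22 + 9.58*i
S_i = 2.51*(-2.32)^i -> [2.51, -5.82, 13.51, -31.34, 72.72]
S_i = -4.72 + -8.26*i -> [-4.72, -12.98, -21.24, -29.5, -37.76]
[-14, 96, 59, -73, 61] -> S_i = Random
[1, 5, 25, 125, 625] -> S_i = 1*5^i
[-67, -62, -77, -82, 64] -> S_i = Random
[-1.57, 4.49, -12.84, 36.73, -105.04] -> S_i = -1.57*(-2.86)^i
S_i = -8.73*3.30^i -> [-8.73, -28.81, -95.07, -313.73, -1035.31]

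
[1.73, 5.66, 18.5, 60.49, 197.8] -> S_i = 1.73*3.27^i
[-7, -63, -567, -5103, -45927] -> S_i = -7*9^i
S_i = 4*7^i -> [4, 28, 196, 1372, 9604]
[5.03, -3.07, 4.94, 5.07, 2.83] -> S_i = Random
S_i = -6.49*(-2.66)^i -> [-6.49, 17.26, -45.92, 122.15, -324.92]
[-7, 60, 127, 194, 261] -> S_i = -7 + 67*i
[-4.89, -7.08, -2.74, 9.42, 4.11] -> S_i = Random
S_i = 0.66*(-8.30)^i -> [0.66, -5.48, 45.47, -377.38, 3132.25]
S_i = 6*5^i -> [6, 30, 150, 750, 3750]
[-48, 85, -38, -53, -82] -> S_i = Random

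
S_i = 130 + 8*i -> [130, 138, 146, 154, 162]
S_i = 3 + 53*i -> [3, 56, 109, 162, 215]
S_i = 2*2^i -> [2, 4, 8, 16, 32]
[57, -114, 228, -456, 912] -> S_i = 57*-2^i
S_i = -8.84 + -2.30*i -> [-8.84, -11.14, -13.44, -15.74, -18.04]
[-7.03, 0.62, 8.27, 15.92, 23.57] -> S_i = -7.03 + 7.65*i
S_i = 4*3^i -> [4, 12, 36, 108, 324]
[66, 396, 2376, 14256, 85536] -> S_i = 66*6^i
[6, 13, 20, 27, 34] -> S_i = 6 + 7*i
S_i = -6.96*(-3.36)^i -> [-6.96, 23.39, -78.58, 264.01, -887.09]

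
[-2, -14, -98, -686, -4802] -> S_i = -2*7^i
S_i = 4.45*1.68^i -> [4.45, 7.48, 12.56, 21.1, 35.45]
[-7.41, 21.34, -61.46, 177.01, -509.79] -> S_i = -7.41*(-2.88)^i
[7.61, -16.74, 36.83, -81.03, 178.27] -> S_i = 7.61*(-2.20)^i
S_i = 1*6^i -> [1, 6, 36, 216, 1296]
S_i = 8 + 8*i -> [8, 16, 24, 32, 40]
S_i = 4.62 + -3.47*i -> [4.62, 1.15, -2.32, -5.79, -9.26]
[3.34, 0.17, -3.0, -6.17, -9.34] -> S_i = 3.34 + -3.17*i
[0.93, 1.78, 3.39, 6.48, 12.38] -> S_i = 0.93*1.91^i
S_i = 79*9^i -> [79, 711, 6399, 57591, 518319]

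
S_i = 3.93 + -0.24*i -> [3.93, 3.69, 3.45, 3.21, 2.97]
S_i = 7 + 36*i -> [7, 43, 79, 115, 151]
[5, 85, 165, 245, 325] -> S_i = 5 + 80*i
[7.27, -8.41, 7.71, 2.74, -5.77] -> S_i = Random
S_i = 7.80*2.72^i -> [7.8, 21.22, 57.71, 156.96, 426.94]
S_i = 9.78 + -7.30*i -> [9.78, 2.48, -4.82, -12.12, -19.42]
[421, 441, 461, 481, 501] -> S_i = 421 + 20*i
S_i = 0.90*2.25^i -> [0.9, 2.02, 4.56, 10.25, 23.07]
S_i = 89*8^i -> [89, 712, 5696, 45568, 364544]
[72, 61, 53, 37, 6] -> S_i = Random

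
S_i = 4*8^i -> [4, 32, 256, 2048, 16384]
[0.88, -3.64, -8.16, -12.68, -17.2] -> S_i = 0.88 + -4.52*i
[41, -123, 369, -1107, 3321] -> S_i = 41*-3^i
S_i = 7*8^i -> [7, 56, 448, 3584, 28672]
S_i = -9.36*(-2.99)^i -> [-9.36, 27.99, -83.68, 250.2, -748.1]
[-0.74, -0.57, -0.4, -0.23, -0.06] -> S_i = -0.74 + 0.17*i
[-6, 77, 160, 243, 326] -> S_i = -6 + 83*i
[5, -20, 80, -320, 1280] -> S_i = 5*-4^i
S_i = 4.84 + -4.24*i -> [4.84, 0.6, -3.64, -7.88, -12.12]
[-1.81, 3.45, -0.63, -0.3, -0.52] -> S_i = Random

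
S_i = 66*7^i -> [66, 462, 3234, 22638, 158466]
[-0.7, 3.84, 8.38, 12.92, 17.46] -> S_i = -0.70 + 4.54*i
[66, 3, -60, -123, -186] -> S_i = 66 + -63*i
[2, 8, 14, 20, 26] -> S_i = 2 + 6*i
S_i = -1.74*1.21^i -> [-1.74, -2.11, -2.55, -3.08, -3.73]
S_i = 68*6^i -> [68, 408, 2448, 14688, 88128]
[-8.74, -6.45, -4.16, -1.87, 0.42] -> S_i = -8.74 + 2.29*i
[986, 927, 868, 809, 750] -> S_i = 986 + -59*i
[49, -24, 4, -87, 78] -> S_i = Random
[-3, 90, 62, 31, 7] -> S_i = Random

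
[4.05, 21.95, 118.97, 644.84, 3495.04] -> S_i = 4.05*5.42^i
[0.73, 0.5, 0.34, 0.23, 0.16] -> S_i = 0.73*0.68^i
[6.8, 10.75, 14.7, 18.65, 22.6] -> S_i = 6.80 + 3.95*i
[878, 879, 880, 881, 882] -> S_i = 878 + 1*i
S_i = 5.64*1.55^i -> [5.64, 8.74, 13.55, 21.0, 32.55]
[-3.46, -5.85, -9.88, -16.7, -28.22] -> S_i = -3.46*1.69^i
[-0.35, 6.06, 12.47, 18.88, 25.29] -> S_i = -0.35 + 6.41*i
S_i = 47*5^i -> [47, 235, 1175, 5875, 29375]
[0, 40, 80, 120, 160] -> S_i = 0 + 40*i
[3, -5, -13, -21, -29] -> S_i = 3 + -8*i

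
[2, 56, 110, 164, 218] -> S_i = 2 + 54*i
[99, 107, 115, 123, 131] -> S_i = 99 + 8*i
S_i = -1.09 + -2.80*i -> [-1.09, -3.89, -6.69, -9.49, -12.29]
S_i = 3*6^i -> [3, 18, 108, 648, 3888]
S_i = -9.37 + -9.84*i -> [-9.37, -19.21, -29.05, -38.89, -48.73]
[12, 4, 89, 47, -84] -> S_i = Random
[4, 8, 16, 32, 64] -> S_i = 4*2^i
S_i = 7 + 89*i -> [7, 96, 185, 274, 363]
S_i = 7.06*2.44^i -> [7.06, 17.23, 42.03, 102.56, 250.24]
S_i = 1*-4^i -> [1, -4, 16, -64, 256]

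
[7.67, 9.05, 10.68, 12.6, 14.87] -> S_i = 7.67*1.18^i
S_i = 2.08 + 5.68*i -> [2.08, 7.76, 13.44, 19.12, 24.8]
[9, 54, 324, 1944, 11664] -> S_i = 9*6^i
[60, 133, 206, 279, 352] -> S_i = 60 + 73*i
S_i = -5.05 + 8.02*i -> [-5.05, 2.97, 10.99, 19.01, 27.03]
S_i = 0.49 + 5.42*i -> [0.49, 5.91, 11.33, 16.75, 22.17]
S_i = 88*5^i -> [88, 440, 2200, 11000, 55000]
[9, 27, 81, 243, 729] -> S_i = 9*3^i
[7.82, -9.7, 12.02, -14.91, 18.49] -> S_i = 7.82*(-1.24)^i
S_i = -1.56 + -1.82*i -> [-1.56, -3.38, -5.2, -7.02, -8.84]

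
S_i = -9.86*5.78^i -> [-9.86, -56.99, -329.41, -1903.97, -11004.95]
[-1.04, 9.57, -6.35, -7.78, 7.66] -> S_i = Random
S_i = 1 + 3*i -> [1, 4, 7, 10, 13]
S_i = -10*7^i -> [-10, -70, -490, -3430, -24010]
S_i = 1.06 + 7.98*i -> [1.06, 9.04, 17.02, 25.0, 32.98]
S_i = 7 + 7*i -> [7, 14, 21, 28, 35]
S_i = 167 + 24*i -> [167, 191, 215, 239, 263]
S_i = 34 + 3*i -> [34, 37, 40, 43, 46]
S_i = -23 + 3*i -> [-23, -20, -17, -14, -11]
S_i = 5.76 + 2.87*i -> [5.76, 8.63, 11.5, 14.37, 17.24]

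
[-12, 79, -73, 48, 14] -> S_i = Random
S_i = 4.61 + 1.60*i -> [4.61, 6.21, 7.81, 9.41, 11.01]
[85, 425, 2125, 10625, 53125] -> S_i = 85*5^i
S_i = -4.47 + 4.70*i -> [-4.47, 0.23, 4.93, 9.63, 14.33]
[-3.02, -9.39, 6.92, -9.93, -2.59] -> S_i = Random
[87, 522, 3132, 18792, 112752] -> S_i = 87*6^i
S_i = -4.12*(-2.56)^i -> [-4.12, 10.55, -27.0, 69.12, -176.95]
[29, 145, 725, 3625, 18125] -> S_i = 29*5^i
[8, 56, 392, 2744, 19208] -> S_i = 8*7^i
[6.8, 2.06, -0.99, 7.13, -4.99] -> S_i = Random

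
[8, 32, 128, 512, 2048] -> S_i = 8*4^i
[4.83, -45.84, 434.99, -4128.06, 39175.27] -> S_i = 4.83*(-9.49)^i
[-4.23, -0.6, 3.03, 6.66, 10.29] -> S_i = -4.23 + 3.63*i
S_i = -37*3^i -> [-37, -111, -333, -999, -2997]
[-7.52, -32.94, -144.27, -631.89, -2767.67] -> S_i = -7.52*4.38^i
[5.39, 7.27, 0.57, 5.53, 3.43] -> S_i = Random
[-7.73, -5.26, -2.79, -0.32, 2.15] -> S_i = -7.73 + 2.47*i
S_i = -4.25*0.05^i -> [-4.25, -0.21, -0.01, -0.0, -0.0]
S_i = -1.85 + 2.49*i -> [-1.85, 0.64, 3.13, 5.62, 8.11]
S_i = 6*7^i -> [6, 42, 294, 2058, 14406]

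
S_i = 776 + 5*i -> [776, 781, 786, 791, 796]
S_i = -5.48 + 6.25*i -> [-5.48, 0.77, 7.02, 13.27, 19.52]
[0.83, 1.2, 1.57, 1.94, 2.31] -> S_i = 0.83 + 0.37*i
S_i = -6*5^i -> [-6, -30, -150, -750, -3750]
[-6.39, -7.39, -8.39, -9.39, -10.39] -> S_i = -6.39 + -1.00*i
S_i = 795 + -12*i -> [795, 783, 771, 759, 747]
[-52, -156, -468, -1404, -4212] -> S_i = -52*3^i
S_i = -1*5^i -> [-1, -5, -25, -125, -625]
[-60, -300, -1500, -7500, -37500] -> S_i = -60*5^i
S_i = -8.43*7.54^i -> [-8.43, -63.56, -479.26, -3613.61, -27246.64]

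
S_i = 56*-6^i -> [56, -336, 2016, -12096, 72576]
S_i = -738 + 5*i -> [-738, -733, -728, -723, -718]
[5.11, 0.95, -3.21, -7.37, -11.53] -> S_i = 5.11 + -4.16*i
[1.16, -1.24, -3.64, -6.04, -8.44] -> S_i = 1.16 + -2.40*i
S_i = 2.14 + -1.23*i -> [2.14, 0.91, -0.32, -1.55, -2.78]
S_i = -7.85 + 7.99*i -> [-7.85, 0.14, 8.13, 16.12, 24.11]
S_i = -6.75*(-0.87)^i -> [-6.75, 5.87, -5.11, 4.44, -3.87]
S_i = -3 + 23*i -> [-3, 20, 43, 66, 89]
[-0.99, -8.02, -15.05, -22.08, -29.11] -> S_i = -0.99 + -7.03*i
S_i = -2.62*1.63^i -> [-2.62, -4.27, -6.96, -11.35, -18.49]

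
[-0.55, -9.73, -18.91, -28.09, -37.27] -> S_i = -0.55 + -9.18*i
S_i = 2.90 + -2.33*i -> [2.9, 0.57, -1.76, -4.09, -6.42]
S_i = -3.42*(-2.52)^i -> [-3.42, 8.62, -21.72, 54.73, -137.92]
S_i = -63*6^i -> [-63, -378, -2268, -13608, -81648]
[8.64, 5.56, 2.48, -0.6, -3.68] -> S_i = 8.64 + -3.08*i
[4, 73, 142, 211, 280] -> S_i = 4 + 69*i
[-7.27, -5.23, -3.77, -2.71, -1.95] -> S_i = -7.27*0.72^i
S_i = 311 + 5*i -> [311, 316, 321, 326, 331]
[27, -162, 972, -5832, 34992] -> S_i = 27*-6^i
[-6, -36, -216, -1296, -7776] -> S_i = -6*6^i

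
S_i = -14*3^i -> [-14, -42, -126, -378, -1134]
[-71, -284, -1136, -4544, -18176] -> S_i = -71*4^i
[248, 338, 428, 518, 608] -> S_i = 248 + 90*i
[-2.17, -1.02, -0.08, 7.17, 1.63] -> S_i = Random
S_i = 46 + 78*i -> [46, 124, 202, 280, 358]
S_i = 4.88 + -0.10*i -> [4.88, 4.78, 4.68, 4.58, 4.48]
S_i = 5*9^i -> [5, 45, 405, 3645, 32805]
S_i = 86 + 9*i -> [86, 95, 104, 113, 122]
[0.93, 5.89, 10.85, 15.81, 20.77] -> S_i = 0.93 + 4.96*i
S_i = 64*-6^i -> [64, -384, 2304, -13824, 82944]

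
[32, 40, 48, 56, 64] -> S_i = 32 + 8*i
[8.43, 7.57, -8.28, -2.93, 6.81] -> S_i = Random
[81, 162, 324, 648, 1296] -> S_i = 81*2^i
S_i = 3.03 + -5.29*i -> [3.03, -2.26, -7.55, -12.84, -18.13]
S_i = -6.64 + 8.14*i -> [-6.64, 1.5, 9.64, 17.78, 25.92]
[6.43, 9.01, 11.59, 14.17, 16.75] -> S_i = 6.43 + 2.58*i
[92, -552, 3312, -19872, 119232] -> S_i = 92*-6^i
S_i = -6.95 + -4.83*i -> [-6.95, -11.78, -16.61, -21.44, -26.27]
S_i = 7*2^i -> [7, 14, 28, 56, 112]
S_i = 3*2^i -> [3, 6, 12, 24, 48]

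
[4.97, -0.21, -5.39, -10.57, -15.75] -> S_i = 4.97 + -5.18*i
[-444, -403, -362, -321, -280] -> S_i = -444 + 41*i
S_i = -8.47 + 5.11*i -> [-8.47, -3.36, 1.75, 6.86, 11.97]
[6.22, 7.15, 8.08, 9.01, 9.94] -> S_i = 6.22 + 0.93*i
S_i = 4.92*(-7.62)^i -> [4.92, -37.49, 285.68, -2176.86, 16587.65]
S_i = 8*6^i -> [8, 48, 288, 1728, 10368]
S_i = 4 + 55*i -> [4, 59, 114, 169, 224]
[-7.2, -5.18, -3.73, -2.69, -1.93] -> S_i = -7.20*0.72^i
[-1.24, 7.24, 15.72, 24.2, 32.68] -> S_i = -1.24 + 8.48*i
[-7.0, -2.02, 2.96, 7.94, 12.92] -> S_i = -7.00 + 4.98*i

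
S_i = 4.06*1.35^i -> [4.06, 5.48, 7.4, 9.99, 13.49]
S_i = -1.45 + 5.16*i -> [-1.45, 3.71, 8.87, 14.03, 19.19]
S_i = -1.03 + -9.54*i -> [-1.03, -10.57, -20.11, -29.65, -39.19]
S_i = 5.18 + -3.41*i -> [5.18, 1.77, -1.64, -5.05, -8.46]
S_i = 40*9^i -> [40, 360, 3240, 29160, 262440]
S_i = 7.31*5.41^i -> [7.31, 39.55, 213.95, 1157.47, 6261.9]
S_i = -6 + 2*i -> [-6, -4, -2, 0, 2]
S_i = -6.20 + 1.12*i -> [-6.2, -5.08, -3.96, -2.84, -1.72]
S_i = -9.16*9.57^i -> [-9.16, -87.66, -838.92, -8028.44, -76832.19]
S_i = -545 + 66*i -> [-545, -479, -413, -347, -281]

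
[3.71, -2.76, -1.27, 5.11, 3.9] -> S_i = Random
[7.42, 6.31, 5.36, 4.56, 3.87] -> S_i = 7.42*0.85^i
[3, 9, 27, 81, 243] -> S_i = 3*3^i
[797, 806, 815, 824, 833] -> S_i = 797 + 9*i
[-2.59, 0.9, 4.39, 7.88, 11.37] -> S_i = -2.59 + 3.49*i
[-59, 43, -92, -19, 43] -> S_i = Random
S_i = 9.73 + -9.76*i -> [9.73, -0.03, -9.79, -19.55, -29.31]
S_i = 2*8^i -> [2, 16, 128, 1024, 8192]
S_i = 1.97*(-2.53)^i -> [1.97, -4.98, 12.61, -31.9, 80.71]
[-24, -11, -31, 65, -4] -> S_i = Random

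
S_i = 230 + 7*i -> [230, 237, 244, 251, 258]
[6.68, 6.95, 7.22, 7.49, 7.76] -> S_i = 6.68 + 0.27*i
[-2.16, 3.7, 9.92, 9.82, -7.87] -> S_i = Random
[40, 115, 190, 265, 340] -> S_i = 40 + 75*i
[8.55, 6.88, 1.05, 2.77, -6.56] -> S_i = Random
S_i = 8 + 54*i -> [8, 62, 116, 170, 224]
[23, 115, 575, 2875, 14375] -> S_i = 23*5^i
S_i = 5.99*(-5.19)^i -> [5.99, -31.09, 161.35, -837.39, 4346.07]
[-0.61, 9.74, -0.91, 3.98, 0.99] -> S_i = Random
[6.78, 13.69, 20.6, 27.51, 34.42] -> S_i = 6.78 + 6.91*i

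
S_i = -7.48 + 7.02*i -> [-7.48, -0.46, 6.56, 13.58, 20.6]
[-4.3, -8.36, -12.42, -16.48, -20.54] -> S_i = -4.30 + -4.06*i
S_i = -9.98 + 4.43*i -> [-9.98, -5.55, -1.12, 3.31, 7.74]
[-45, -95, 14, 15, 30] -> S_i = Random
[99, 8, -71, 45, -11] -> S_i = Random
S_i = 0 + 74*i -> [0, 74, 148, 222, 296]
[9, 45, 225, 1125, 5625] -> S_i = 9*5^i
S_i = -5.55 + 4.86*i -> [-5.55, -0.69, 4.17, 9.03, 13.89]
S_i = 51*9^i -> [51, 459, 4131, 37179, 334611]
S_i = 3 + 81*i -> [3, 84, 165, 246, 327]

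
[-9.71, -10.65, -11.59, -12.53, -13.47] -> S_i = -9.71 + -0.94*i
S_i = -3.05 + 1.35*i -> [-3.05, -1.7, -0.35, 1.0, 2.35]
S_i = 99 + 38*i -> [99, 137, 175, 213, 251]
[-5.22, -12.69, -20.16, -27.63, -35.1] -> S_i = -5.22 + -7.47*i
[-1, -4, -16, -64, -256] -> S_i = -1*4^i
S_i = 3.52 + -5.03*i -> [3.52, -1.51, -6.54, -11.57, -16.6]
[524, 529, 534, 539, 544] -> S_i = 524 + 5*i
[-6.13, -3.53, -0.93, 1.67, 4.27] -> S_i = -6.13 + 2.60*i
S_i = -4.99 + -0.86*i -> [-4.99, -5.85, -6.71, -7.57, -8.43]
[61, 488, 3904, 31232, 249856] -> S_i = 61*8^i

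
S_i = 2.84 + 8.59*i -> [2.84, 11.43, 20.02, 28.61, 37.2]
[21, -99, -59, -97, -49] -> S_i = Random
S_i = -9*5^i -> [-9, -45, -225, -1125, -5625]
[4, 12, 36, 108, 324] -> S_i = 4*3^i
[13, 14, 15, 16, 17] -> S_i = 13 + 1*i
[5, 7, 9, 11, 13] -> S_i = 5 + 2*i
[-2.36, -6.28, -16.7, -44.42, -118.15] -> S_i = -2.36*2.66^i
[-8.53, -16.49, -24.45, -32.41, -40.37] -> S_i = -8.53 + -7.96*i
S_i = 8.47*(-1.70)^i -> [8.47, -14.4, 24.48, -41.61, 70.74]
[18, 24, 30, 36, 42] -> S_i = 18 + 6*i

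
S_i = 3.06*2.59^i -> [3.06, 7.93, 20.53, 53.16, 137.7]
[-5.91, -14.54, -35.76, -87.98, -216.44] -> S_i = -5.91*2.46^i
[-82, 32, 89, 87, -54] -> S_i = Random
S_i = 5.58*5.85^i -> [5.58, 32.64, 190.96, 1117.13, 6535.18]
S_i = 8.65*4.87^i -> [8.65, 42.13, 205.15, 999.09, 4865.55]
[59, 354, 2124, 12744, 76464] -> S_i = 59*6^i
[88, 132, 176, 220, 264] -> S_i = 88 + 44*i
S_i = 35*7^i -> [35, 245, 1715, 12005, 84035]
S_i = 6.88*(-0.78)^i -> [6.88, -5.37, 4.19, -3.26, 2.55]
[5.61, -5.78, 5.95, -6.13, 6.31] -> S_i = 5.61*(-1.03)^i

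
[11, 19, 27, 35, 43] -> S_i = 11 + 8*i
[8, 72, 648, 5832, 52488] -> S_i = 8*9^i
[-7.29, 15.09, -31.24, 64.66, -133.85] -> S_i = -7.29*(-2.07)^i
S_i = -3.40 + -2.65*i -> [-3.4, -6.05, -8.7, -11.35, -14.0]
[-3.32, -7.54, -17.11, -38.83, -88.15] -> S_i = -3.32*2.27^i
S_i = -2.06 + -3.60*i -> [-2.06, -5.66, -9.26, -12.86, -16.46]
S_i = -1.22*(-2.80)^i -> [-1.22, 3.42, -9.56, 26.78, -74.99]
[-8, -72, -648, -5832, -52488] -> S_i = -8*9^i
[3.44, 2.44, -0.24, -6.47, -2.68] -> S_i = Random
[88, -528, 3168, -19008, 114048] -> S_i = 88*-6^i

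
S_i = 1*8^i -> [1, 8, 64, 512, 4096]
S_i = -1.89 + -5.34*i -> [-1.89, -7.23, -12.57, -17.91, -23.25]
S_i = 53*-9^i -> [53, -477, 4293, -38637, 347733]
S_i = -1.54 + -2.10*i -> [-1.54, -3.64, -5.74, -7.84, -9.94]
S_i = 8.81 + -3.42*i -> [8.81, 5.39, 1.97, -1.45, -4.87]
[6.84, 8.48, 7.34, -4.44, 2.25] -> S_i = Random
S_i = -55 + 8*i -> [-55, -47, -39, -31, -23]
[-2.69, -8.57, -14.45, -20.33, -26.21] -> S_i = -2.69 + -5.88*i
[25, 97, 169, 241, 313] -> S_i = 25 + 72*i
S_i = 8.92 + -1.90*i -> [8.92, 7.02, 5.12, 3.22, 1.32]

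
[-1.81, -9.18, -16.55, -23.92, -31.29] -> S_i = -1.81 + -7.37*i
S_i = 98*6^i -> [98, 588, 3528, 21168, 127008]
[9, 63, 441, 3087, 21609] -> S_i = 9*7^i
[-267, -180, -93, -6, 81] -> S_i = -267 + 87*i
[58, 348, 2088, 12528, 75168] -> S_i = 58*6^i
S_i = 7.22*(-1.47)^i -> [7.22, -10.61, 15.6, -22.93, 33.71]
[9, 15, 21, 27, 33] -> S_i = 9 + 6*i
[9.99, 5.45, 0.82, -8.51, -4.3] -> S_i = Random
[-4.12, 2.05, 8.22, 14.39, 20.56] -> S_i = -4.12 + 6.17*i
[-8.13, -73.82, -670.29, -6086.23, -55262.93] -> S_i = -8.13*9.08^i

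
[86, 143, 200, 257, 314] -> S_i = 86 + 57*i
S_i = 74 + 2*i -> [74, 76, 78, 80, 82]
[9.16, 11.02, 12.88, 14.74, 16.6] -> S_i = 9.16 + 1.86*i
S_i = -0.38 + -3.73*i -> [-0.38, -4.11, -7.84, -11.57, -15.3]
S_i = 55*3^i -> [55, 165, 495, 1485, 4455]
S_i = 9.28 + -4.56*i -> [9.28, 4.72, 0.16, -4.4, -8.96]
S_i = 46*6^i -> [46, 276, 1656, 9936, 59616]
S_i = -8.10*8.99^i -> [-8.1, -72.82, -654.64, -5885.24, -52908.3]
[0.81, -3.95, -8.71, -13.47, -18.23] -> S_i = 0.81 + -4.76*i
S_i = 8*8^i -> [8, 64, 512, 4096, 32768]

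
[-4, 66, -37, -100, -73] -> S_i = Random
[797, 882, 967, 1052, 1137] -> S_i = 797 + 85*i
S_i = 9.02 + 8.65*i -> [9.02, 17.67, 26.32, 34.97, 43.62]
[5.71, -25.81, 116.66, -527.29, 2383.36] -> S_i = 5.71*(-4.52)^i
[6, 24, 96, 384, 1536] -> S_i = 6*4^i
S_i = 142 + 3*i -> [142, 145, 148, 151, 154]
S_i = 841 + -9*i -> [841, 832, 823, 814, 805]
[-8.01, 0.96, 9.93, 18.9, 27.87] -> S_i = -8.01 + 8.97*i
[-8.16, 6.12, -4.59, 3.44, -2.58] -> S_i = -8.16*(-0.75)^i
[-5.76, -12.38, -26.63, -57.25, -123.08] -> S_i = -5.76*2.15^i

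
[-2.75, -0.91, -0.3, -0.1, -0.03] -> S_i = -2.75*0.33^i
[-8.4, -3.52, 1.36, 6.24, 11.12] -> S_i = -8.40 + 4.88*i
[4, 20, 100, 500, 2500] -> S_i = 4*5^i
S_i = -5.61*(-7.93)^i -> [-5.61, 44.49, -352.78, 2797.58, -22184.8]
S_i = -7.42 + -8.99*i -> [-7.42, -16.41, -25.4, -34.39, -43.38]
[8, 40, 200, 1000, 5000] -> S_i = 8*5^i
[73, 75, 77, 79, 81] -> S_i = 73 + 2*i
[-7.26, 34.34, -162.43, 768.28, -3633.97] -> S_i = -7.26*(-4.73)^i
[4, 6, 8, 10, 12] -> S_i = 4 + 2*i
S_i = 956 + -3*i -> [956, 953, 950, 947, 944]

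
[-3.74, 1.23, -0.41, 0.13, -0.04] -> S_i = -3.74*(-0.33)^i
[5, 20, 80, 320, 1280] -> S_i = 5*4^i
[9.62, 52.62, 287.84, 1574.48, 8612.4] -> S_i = 9.62*5.47^i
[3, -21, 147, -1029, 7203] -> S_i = 3*-7^i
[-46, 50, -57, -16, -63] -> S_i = Random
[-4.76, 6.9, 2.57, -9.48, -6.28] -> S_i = Random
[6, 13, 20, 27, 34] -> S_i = 6 + 7*i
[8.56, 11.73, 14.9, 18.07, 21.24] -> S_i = 8.56 + 3.17*i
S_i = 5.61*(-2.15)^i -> [5.61, -12.06, 25.93, -55.75, 119.87]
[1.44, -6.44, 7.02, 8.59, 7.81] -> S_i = Random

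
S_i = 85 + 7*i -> [85, 92, 99, 106, 113]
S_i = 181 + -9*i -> [181, 172, 163, 154, 145]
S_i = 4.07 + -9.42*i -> [4.07, -5.35, -14.77, -24.19, -33.61]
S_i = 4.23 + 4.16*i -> [4.23, 8.39, 12.55, 16.71, 20.87]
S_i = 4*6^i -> [4, 24, 144, 864, 5184]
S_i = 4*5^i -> [4, 20, 100, 500, 2500]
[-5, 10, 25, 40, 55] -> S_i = -5 + 15*i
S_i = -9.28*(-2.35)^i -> [-9.28, 21.81, -51.25, 120.43, -283.02]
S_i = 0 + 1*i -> [0, 1, 2, 3, 4]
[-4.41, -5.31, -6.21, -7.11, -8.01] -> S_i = -4.41 + -0.90*i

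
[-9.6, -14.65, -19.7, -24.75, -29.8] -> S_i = -9.60 + -5.05*i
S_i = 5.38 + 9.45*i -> [5.38, 14.83, 24.28, 33.73, 43.18]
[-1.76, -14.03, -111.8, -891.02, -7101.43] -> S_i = -1.76*7.97^i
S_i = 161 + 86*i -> [161, 247, 333, 419, 505]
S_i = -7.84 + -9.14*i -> [-7.84, -16.98, -26.12, -35.26, -44.4]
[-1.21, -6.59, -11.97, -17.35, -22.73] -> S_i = -1.21 + -5.38*i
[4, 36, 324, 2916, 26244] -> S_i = 4*9^i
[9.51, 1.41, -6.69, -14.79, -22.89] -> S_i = 9.51 + -8.10*i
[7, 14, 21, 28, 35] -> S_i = 7 + 7*i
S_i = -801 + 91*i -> [-801, -710, -619, -528, -437]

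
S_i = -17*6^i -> [-17, -102, -612, -3672, -22032]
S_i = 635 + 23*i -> [635, 658, 681, 704, 727]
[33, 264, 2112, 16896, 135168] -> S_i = 33*8^i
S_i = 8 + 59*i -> [8, 67, 126, 185, 244]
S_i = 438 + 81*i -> [438, 519, 600, 681, 762]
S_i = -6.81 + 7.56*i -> [-6.81, 0.75, 8.31, 15.87, 23.43]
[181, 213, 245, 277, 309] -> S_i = 181 + 32*i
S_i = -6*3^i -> [-6, -18, -54, -162, -486]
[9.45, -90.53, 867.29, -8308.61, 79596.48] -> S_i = 9.45*(-9.58)^i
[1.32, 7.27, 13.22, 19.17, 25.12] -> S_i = 1.32 + 5.95*i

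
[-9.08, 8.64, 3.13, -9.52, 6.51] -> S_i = Random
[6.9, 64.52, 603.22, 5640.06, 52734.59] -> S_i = 6.90*9.35^i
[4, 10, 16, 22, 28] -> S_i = 4 + 6*i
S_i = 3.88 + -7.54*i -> [3.88, -3.66, -11.2, -18.74, -26.28]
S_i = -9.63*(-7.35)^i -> [-9.63, 70.78, -520.24, 3823.74, -28104.49]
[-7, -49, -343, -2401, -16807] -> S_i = -7*7^i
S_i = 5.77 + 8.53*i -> [5.77, 14.3, 22.83, 31.36, 39.89]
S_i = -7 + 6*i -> [-7, -1, 5, 11, 17]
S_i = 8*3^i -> [8, 24, 72, 216, 648]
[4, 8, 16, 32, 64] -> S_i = 4*2^i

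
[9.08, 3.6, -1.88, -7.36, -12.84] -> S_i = 9.08 + -5.48*i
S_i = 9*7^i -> [9, 63, 441, 3087, 21609]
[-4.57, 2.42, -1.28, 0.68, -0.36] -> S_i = -4.57*(-0.53)^i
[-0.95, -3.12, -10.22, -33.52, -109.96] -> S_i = -0.95*3.28^i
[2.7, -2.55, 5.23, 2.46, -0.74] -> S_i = Random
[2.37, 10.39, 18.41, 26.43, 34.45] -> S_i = 2.37 + 8.02*i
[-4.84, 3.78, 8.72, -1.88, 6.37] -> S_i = Random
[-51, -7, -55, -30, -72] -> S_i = Random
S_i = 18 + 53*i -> [18, 71, 124, 177, 230]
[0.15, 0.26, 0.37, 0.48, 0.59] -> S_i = 0.15 + 0.11*i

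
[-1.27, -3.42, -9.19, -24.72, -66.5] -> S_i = -1.27*2.69^i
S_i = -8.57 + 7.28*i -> [-8.57, -1.29, 5.99, 13.27, 20.55]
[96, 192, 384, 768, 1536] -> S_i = 96*2^i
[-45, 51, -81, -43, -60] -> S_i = Random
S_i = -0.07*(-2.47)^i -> [-0.07, 0.17, -0.43, 1.05, -2.61]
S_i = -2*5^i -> [-2, -10, -50, -250, -1250]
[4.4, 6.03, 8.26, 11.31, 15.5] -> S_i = 4.40*1.37^i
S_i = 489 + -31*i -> [489, 458, 427, 396, 365]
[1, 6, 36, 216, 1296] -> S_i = 1*6^i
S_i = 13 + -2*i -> [13, 11, 9, 7, 5]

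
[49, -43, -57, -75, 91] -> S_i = Random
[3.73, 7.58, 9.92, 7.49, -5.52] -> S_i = Random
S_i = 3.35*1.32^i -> [3.35, 4.42, 5.84, 7.7, 10.17]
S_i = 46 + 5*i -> [46, 51, 56, 61, 66]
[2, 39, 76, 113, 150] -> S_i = 2 + 37*i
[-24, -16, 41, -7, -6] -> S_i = Random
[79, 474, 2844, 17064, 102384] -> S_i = 79*6^i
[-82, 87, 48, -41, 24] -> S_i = Random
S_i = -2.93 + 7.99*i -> [-2.93, 5.06, 13.05, 21.04, 29.03]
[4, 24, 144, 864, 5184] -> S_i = 4*6^i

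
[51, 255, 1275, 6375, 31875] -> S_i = 51*5^i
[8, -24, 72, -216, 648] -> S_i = 8*-3^i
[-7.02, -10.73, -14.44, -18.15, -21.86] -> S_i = -7.02 + -3.71*i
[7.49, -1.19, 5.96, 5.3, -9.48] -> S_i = Random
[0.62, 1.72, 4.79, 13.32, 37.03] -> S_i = 0.62*2.78^i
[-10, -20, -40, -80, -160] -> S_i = -10*2^i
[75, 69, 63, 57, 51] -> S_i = 75 + -6*i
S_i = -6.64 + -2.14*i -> [-6.64, -8.78, -10.92, -13.06, -15.2]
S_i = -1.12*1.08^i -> [-1.12, -1.21, -1.31, -1.41, -1.52]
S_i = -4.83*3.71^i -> [-4.83, -17.92, -66.48, -246.64, -915.05]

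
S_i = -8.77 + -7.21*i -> [-8.77, -15.98, -23.19, -30.4, -37.61]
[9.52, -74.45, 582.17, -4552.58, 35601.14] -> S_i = 9.52*(-7.82)^i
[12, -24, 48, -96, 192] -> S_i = 12*-2^i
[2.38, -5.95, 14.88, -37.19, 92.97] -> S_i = 2.38*(-2.50)^i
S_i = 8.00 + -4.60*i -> [8.0, 3.4, -1.2, -5.8, -10.4]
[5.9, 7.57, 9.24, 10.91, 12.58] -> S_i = 5.90 + 1.67*i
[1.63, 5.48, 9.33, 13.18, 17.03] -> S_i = 1.63 + 3.85*i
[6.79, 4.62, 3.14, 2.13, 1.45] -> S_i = 6.79*0.68^i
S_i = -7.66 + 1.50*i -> [-7.66, -6.16, -4.66, -3.16, -1.66]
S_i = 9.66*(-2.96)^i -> [9.66, -28.59, 84.64, -250.53, 741.56]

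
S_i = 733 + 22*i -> [733, 755, 777, 799, 821]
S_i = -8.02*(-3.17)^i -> [-8.02, 25.42, -80.59, 255.48, -809.86]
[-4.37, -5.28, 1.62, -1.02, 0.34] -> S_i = Random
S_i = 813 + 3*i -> [813, 816, 819, 822, 825]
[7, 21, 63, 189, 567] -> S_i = 7*3^i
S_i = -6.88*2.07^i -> [-6.88, -14.24, -29.48, -61.02, -126.32]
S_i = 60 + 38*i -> [60, 98, 136, 174, 212]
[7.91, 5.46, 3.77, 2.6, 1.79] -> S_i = 7.91*0.69^i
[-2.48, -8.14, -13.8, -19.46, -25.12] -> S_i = -2.48 + -5.66*i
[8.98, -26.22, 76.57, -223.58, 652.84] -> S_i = 8.98*(-2.92)^i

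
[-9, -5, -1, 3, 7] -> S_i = -9 + 4*i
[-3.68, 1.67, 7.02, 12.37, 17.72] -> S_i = -3.68 + 5.35*i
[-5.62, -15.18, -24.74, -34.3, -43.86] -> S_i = -5.62 + -9.56*i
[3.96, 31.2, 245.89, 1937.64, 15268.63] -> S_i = 3.96*7.88^i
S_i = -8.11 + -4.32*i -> [-8.11, -12.43, -16.75, -21.07, -25.39]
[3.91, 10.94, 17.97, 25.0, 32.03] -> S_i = 3.91 + 7.03*i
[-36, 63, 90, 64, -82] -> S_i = Random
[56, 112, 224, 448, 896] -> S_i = 56*2^i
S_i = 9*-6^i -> [9, -54, 324, -1944, 11664]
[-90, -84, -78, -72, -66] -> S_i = -90 + 6*i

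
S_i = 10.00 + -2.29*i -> [10.0, 7.71, 5.42, 3.13, 0.84]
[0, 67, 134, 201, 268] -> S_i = 0 + 67*i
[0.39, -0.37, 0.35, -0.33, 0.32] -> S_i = 0.39*(-0.95)^i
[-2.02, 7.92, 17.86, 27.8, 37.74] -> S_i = -2.02 + 9.94*i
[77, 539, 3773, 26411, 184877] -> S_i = 77*7^i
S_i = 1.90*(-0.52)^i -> [1.9, -0.99, 0.51, -0.27, 0.14]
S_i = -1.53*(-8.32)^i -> [-1.53, 12.73, -105.91, 881.17, -7331.36]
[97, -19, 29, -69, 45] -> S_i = Random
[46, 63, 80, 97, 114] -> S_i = 46 + 17*i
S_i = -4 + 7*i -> [-4, 3, 10, 17, 24]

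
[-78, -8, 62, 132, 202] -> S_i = -78 + 70*i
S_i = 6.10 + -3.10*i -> [6.1, 3.0, -0.1, -3.2, -6.3]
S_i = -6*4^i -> [-6, -24, -96, -384, -1536]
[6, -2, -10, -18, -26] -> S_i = 6 + -8*i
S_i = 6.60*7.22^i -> [6.6, 47.65, 344.05, 2484.02, 17934.64]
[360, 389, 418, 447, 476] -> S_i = 360 + 29*i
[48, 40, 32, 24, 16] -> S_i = 48 + -8*i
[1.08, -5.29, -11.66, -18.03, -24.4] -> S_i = 1.08 + -6.37*i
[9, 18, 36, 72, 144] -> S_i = 9*2^i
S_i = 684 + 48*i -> [684, 732, 780, 828, 876]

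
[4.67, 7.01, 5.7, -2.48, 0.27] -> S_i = Random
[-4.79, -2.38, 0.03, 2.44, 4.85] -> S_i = -4.79 + 2.41*i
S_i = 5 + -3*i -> [5, 2, -1, -4, -7]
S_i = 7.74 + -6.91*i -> [7.74, 0.83, -6.08, -12.99, -19.9]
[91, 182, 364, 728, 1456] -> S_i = 91*2^i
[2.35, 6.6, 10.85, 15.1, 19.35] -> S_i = 2.35 + 4.25*i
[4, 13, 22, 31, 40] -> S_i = 4 + 9*i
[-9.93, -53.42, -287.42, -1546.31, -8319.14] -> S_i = -9.93*5.38^i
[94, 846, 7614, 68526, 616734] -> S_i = 94*9^i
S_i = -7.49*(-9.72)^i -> [-7.49, 72.8, -707.64, 6878.29, -66857.0]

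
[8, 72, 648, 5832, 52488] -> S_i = 8*9^i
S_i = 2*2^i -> [2, 4, 8, 16, 32]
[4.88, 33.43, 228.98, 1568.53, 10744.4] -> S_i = 4.88*6.85^i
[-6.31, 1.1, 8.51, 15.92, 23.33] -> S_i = -6.31 + 7.41*i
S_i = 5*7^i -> [5, 35, 245, 1715, 12005]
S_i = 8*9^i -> [8, 72, 648, 5832, 52488]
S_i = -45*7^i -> [-45, -315, -2205, -15435, -108045]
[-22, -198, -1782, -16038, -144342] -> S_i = -22*9^i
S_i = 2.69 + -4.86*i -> [2.69, -2.17, -7.03, -11.89, -16.75]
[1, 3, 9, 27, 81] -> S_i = 1*3^i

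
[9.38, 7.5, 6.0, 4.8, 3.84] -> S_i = 9.38*0.80^i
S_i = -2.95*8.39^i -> [-2.95, -24.75, -207.66, -1742.24, -14617.39]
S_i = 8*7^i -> [8, 56, 392, 2744, 19208]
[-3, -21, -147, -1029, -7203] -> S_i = -3*7^i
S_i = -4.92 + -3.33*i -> [-4.92, -8.25, -11.58, -14.91, -18.24]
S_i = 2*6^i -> [2, 12, 72, 432, 2592]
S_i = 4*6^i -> [4, 24, 144, 864, 5184]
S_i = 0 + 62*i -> [0, 62, 124, 186, 248]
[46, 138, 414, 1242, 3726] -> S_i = 46*3^i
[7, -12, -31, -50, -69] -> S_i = 7 + -19*i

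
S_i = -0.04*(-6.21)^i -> [-0.04, 0.25, -1.54, 9.58, -59.49]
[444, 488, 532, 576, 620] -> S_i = 444 + 44*i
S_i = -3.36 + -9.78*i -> [-3.36, -13.14, -22.92, -32.7, -42.48]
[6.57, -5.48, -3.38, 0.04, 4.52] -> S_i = Random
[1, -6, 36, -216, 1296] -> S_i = 1*-6^i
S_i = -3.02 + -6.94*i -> [-3.02, -9.96, -16.9, -23.84, -30.78]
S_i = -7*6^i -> [-7, -42, -252, -1512, -9072]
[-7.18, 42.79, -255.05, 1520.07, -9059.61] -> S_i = -7.18*(-5.96)^i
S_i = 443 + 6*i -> [443, 449, 455, 461, 467]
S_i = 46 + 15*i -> [46, 61, 76, 91, 106]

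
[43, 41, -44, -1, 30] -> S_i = Random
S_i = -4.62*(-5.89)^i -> [-4.62, 27.21, -160.28, 944.03, -5560.36]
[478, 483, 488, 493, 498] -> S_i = 478 + 5*i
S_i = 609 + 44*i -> [609, 653, 697, 741, 785]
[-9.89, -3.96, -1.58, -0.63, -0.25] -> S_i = -9.89*0.40^i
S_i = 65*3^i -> [65, 195, 585, 1755, 5265]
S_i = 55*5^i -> [55, 275, 1375, 6875, 34375]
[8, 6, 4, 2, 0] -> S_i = 8 + -2*i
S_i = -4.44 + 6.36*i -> [-4.44, 1.92, 8.28, 14.64, 21.0]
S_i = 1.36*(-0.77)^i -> [1.36, -1.05, 0.81, -0.62, 0.48]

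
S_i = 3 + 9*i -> [3, 12, 21, 30, 39]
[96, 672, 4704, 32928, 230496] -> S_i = 96*7^i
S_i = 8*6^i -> [8, 48, 288, 1728, 10368]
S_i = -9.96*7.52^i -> [-9.96, -74.9, -563.24, -4235.58, -31851.56]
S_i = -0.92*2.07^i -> [-0.92, -1.9, -3.94, -8.16, -16.89]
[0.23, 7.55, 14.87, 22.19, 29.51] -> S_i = 0.23 + 7.32*i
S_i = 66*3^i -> [66, 198, 594, 1782, 5346]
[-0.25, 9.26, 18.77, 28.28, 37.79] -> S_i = -0.25 + 9.51*i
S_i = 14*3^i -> [14, 42, 126, 378, 1134]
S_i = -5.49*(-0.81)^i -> [-5.49, 4.45, -3.6, 2.92, -2.36]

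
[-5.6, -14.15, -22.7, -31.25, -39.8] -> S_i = -5.60 + -8.55*i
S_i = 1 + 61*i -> [1, 62, 123, 184, 245]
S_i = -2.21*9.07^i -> [-2.21, -20.04, -181.81, -1648.98, -14956.21]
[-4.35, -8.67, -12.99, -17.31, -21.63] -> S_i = -4.35 + -4.32*i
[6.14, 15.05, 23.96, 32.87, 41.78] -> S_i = 6.14 + 8.91*i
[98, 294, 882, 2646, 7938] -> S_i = 98*3^i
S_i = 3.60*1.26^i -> [3.6, 4.54, 5.72, 7.2, 9.07]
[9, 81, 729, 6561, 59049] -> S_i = 9*9^i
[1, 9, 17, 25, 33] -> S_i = 1 + 8*i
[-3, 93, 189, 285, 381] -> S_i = -3 + 96*i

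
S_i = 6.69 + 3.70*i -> [6.69, 10.39, 14.09, 17.79, 21.49]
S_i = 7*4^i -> [7, 28, 112, 448, 1792]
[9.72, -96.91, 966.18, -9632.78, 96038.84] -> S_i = 9.72*(-9.97)^i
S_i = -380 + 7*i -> [-380, -373, -366, -359, -352]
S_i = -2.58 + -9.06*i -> [-2.58, -11.64, -20.7, -29.76, -38.82]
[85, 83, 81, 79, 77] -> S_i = 85 + -2*i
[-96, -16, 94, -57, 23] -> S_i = Random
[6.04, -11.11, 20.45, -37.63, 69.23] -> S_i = 6.04*(-1.84)^i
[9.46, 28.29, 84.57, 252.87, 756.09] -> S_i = 9.46*2.99^i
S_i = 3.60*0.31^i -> [3.6, 1.12, 0.35, 0.11, 0.03]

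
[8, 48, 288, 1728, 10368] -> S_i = 8*6^i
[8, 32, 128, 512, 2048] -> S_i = 8*4^i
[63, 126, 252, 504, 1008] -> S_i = 63*2^i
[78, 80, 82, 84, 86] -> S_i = 78 + 2*i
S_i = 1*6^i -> [1, 6, 36, 216, 1296]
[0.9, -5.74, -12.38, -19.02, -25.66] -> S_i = 0.90 + -6.64*i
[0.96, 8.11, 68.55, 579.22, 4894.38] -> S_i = 0.96*8.45^i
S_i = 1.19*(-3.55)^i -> [1.19, -4.22, 15.0, -53.24, 189.0]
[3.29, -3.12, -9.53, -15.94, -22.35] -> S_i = 3.29 + -6.41*i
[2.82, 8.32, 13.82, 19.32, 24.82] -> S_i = 2.82 + 5.50*i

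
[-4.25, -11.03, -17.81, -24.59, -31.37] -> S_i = -4.25 + -6.78*i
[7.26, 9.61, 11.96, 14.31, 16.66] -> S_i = 7.26 + 2.35*i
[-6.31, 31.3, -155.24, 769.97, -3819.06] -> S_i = -6.31*(-4.96)^i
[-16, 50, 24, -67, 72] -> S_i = Random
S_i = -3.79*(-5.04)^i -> [-3.79, 19.1, -96.27, 485.21, -2445.46]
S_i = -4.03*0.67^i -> [-4.03, -2.7, -1.81, -1.21, -0.81]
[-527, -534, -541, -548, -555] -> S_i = -527 + -7*i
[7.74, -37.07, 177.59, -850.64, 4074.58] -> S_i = 7.74*(-4.79)^i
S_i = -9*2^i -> [-9, -18, -36, -72, -144]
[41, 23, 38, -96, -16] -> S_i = Random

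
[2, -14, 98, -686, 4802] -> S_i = 2*-7^i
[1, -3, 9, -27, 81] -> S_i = 1*-3^i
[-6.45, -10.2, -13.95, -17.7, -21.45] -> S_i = -6.45 + -3.75*i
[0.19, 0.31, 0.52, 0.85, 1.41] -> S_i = 0.19*1.65^i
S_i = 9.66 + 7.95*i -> [9.66, 17.61, 25.56, 33.51, 41.46]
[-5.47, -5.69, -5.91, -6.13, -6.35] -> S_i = -5.47 + -0.22*i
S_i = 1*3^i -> [1, 3, 9, 27, 81]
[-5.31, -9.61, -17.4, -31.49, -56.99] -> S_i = -5.31*1.81^i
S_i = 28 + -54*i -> [28, -26, -80, -134, -188]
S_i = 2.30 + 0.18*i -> [2.3, 2.48, 2.66, 2.84, 3.02]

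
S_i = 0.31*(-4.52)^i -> [0.31, -1.4, 6.33, -28.63, 129.39]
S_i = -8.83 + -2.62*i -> [-8.83, -11.45, -14.07, -16.69, -19.31]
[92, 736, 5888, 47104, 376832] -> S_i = 92*8^i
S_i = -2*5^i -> [-2, -10, -50, -250, -1250]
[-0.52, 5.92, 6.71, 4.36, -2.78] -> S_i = Random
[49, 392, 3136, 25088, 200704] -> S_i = 49*8^i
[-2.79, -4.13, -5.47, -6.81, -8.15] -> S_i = -2.79 + -1.34*i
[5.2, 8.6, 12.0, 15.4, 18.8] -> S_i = 5.20 + 3.40*i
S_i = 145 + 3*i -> [145, 148, 151, 154, 157]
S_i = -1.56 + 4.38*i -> [-1.56, 2.82, 7.2, 11.58, 15.96]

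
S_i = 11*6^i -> [11, 66, 396, 2376, 14256]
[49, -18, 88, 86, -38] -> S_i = Random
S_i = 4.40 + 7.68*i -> [4.4, 12.08, 19.76, 27.44, 35.12]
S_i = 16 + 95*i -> [16, 111, 206, 301, 396]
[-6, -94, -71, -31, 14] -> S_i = Random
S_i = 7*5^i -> [7, 35, 175, 875, 4375]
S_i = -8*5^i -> [-8, -40, -200, -1000, -5000]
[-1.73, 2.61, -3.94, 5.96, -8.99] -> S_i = -1.73*(-1.51)^i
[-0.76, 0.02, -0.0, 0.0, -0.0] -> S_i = -0.76*(-0.02)^i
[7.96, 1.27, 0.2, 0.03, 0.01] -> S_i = 7.96*0.16^i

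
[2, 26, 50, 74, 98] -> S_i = 2 + 24*i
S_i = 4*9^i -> [4, 36, 324, 2916, 26244]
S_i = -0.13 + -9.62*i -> [-0.13, -9.75, -19.37, -28.99, -38.61]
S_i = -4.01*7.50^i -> [-4.01, -30.08, -225.56, -1691.72, -12687.89]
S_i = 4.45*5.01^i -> [4.45, 22.29, 111.7, 559.59, 2803.57]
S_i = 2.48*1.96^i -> [2.48, 4.86, 9.53, 18.67, 36.6]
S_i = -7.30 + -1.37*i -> [-7.3, -8.67, -10.04, -11.41, -12.78]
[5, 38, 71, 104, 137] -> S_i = 5 + 33*i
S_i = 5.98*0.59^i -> [5.98, 3.53, 2.08, 1.23, 0.72]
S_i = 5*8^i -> [5, 40, 320, 2560, 20480]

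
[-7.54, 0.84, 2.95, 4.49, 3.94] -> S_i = Random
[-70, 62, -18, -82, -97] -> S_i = Random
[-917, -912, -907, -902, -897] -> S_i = -917 + 5*i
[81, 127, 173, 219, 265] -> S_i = 81 + 46*i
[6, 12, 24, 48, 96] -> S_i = 6*2^i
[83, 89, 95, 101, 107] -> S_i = 83 + 6*i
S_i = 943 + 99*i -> [943, 1042, 1141, 1240, 1339]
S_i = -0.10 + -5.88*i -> [-0.1, -5.98, -11.86, -17.74, -23.62]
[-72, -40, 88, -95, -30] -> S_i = Random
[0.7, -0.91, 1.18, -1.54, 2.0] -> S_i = 0.70*(-1.30)^i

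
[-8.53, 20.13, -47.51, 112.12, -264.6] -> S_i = -8.53*(-2.36)^i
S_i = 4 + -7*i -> [4, -3, -10, -17, -24]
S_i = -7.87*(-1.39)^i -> [-7.87, 10.94, -15.21, 21.14, -29.38]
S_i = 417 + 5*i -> [417, 422, 427, 432, 437]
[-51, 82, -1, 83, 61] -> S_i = Random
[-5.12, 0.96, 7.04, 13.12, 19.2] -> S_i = -5.12 + 6.08*i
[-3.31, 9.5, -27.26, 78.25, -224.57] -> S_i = -3.31*(-2.87)^i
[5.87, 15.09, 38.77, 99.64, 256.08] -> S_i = 5.87*2.57^i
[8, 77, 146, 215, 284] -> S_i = 8 + 69*i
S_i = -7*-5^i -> [-7, 35, -175, 875, -4375]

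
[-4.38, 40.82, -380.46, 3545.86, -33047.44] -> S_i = -4.38*(-9.32)^i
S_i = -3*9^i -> [-3, -27, -243, -2187, -19683]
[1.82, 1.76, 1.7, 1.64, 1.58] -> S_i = 1.82 + -0.06*i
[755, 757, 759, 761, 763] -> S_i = 755 + 2*i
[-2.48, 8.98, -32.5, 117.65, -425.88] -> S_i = -2.48*(-3.62)^i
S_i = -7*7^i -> [-7, -49, -343, -2401, -16807]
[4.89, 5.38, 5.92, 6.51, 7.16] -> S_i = 4.89*1.10^i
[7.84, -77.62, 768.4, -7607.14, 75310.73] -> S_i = 7.84*(-9.90)^i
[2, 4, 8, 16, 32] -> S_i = 2*2^i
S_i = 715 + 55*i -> [715, 770, 825, 880, 935]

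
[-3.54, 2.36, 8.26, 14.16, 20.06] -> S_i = -3.54 + 5.90*i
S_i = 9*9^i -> [9, 81, 729, 6561, 59049]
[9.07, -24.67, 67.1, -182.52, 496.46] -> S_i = 9.07*(-2.72)^i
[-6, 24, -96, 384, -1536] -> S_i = -6*-4^i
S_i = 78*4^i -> [78, 312, 1248, 4992, 19968]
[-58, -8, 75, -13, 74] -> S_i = Random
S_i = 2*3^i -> [2, 6, 18, 54, 162]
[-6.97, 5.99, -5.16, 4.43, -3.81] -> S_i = -6.97*(-0.86)^i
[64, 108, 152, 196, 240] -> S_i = 64 + 44*i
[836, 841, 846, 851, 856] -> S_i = 836 + 5*i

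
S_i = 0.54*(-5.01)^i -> [0.54, -2.71, 13.55, -67.91, 340.21]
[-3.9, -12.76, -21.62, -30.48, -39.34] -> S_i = -3.90 + -8.86*i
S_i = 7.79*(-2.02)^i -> [7.79, -15.74, 31.79, -64.21, 129.7]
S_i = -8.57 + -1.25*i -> [-8.57, -9.82, -11.07, -12.32, -13.57]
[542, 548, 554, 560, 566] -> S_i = 542 + 6*i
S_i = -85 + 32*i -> [-85, -53, -21, 11, 43]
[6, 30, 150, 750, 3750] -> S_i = 6*5^i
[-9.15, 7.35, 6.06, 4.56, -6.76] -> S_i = Random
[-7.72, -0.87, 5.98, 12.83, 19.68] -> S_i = -7.72 + 6.85*i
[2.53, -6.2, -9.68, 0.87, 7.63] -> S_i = Random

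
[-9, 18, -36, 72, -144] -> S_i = -9*-2^i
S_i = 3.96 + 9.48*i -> [3.96, 13.44, 22.92, 32.4, 41.88]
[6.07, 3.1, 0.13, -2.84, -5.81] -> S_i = 6.07 + -2.97*i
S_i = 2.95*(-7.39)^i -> [2.95, -21.8, 161.11, -1190.57, 8798.32]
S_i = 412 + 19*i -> [412, 431, 450, 469, 488]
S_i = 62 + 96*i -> [62, 158, 254, 350, 446]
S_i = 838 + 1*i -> [838, 839, 840, 841, 842]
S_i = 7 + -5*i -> [7, 2, -3, -8, -13]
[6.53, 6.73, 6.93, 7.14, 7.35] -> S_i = 6.53*1.03^i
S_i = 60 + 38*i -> [60, 98, 136, 174, 212]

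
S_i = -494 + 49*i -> [-494, -445, -396, -347, -298]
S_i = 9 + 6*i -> [9, 15, 21, 27, 33]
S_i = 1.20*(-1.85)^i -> [1.2, -2.22, 4.11, -7.6, 14.06]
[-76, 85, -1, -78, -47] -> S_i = Random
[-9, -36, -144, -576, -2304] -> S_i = -9*4^i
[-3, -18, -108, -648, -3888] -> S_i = -3*6^i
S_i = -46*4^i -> [-46, -184, -736, -2944, -11776]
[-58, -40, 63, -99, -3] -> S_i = Random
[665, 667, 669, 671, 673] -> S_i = 665 + 2*i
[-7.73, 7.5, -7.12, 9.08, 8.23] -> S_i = Random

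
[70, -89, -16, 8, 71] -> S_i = Random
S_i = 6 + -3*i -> [6, 3, 0, -3, -6]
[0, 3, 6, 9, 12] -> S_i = 0 + 3*i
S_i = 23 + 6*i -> [23, 29, 35, 41, 47]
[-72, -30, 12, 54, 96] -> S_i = -72 + 42*i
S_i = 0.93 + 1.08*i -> [0.93, 2.01, 3.09, 4.17, 5.25]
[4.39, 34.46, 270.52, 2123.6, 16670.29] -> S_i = 4.39*7.85^i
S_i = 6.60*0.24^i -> [6.6, 1.58, 0.38, 0.09, 0.02]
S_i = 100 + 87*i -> [100, 187, 274, 361, 448]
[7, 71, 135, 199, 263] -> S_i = 7 + 64*i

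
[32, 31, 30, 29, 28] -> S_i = 32 + -1*i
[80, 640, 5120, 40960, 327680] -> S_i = 80*8^i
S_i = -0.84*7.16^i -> [-0.84, -6.01, -43.06, -308.33, -2207.66]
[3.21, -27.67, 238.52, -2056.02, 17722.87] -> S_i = 3.21*(-8.62)^i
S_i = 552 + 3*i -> [552, 555, 558, 561, 564]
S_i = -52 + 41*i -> [-52, -11, 30, 71, 112]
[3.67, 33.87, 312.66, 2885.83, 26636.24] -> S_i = 3.67*9.23^i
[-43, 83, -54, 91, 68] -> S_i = Random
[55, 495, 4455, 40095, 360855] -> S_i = 55*9^i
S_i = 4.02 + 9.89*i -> [4.02, 13.91, 23.8, 33.69, 43.58]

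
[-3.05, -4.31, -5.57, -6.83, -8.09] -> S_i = -3.05 + -1.26*i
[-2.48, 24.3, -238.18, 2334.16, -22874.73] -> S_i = -2.48*(-9.80)^i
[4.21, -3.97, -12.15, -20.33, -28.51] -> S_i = 4.21 + -8.18*i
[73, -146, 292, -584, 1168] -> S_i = 73*-2^i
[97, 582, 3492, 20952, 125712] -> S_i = 97*6^i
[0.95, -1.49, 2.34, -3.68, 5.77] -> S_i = 0.95*(-1.57)^i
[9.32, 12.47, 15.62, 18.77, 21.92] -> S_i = 9.32 + 3.15*i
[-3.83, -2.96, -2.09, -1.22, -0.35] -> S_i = -3.83 + 0.87*i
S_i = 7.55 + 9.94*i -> [7.55, 17.49, 27.43, 37.37, 47.31]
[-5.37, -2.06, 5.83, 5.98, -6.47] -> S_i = Random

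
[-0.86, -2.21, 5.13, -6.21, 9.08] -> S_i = Random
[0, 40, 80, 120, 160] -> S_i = 0 + 40*i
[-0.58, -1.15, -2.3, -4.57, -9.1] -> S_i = -0.58*1.99^i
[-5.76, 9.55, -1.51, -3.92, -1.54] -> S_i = Random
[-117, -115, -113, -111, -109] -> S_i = -117 + 2*i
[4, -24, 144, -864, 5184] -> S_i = 4*-6^i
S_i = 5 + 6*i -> [5, 11, 17, 23, 29]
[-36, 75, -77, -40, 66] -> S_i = Random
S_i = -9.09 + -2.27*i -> [-9.09, -11.36, -13.63, -15.9, -18.17]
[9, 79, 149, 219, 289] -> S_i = 9 + 70*i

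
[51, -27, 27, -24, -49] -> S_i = Random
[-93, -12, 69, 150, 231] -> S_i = -93 + 81*i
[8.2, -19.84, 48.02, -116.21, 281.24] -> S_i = 8.20*(-2.42)^i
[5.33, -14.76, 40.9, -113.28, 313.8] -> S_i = 5.33*(-2.77)^i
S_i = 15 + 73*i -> [15, 88, 161, 234, 307]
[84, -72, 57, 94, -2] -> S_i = Random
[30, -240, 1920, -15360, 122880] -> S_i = 30*-8^i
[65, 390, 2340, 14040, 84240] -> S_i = 65*6^i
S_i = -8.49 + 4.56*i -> [-8.49, -3.93, 0.63, 5.19, 9.75]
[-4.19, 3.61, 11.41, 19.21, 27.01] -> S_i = -4.19 + 7.80*i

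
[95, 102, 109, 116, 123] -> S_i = 95 + 7*i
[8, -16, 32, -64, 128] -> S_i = 8*-2^i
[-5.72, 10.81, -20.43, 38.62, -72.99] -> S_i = -5.72*(-1.89)^i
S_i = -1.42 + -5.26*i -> [-1.42, -6.68, -11.94, -17.2, -22.46]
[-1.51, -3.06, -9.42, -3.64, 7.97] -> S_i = Random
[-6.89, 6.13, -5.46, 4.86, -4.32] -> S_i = -6.89*(-0.89)^i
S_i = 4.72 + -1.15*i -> [4.72, 3.57, 2.42, 1.27, 0.12]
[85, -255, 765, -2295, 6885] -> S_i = 85*-3^i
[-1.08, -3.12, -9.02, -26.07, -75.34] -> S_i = -1.08*2.89^i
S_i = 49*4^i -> [49, 196, 784, 3136, 12544]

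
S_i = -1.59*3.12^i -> [-1.59, -4.96, -15.48, -48.29, -150.67]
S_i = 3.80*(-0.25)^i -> [3.8, -0.95, 0.24, -0.06, 0.01]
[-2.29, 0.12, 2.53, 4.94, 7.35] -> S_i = -2.29 + 2.41*i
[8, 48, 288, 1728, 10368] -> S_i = 8*6^i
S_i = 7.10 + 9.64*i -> [7.1, 16.74, 26.38, 36.02, 45.66]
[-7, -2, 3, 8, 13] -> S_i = -7 + 5*i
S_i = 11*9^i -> [11, 99, 891, 8019, 72171]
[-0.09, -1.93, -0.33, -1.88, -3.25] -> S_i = Random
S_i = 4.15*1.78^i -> [4.15, 7.39, 13.15, 23.4, 41.66]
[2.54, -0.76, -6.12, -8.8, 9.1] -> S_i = Random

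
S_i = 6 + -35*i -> [6, -29, -64, -99, -134]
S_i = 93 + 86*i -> [93, 179, 265, 351, 437]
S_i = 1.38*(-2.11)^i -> [1.38, -2.91, 6.14, -12.96, 27.35]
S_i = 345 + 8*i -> [345, 353, 361, 369, 377]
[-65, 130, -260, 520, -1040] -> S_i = -65*-2^i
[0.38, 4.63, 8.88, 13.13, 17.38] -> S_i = 0.38 + 4.25*i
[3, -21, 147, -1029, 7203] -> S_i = 3*-7^i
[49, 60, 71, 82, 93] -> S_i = 49 + 11*i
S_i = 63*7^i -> [63, 441, 3087, 21609, 151263]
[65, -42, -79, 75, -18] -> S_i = Random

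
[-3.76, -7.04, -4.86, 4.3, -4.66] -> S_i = Random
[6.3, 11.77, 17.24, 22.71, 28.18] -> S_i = 6.30 + 5.47*i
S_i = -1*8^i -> [-1, -8, -64, -512, -4096]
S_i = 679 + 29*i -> [679, 708, 737, 766, 795]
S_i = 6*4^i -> [6, 24, 96, 384, 1536]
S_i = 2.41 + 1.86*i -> [2.41, 4.27, 6.13, 7.99, 9.85]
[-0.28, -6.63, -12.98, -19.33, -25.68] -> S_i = -0.28 + -6.35*i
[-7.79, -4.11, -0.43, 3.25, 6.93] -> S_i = -7.79 + 3.68*i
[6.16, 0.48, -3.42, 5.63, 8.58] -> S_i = Random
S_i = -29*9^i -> [-29, -261, -2349, -21141, -190269]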